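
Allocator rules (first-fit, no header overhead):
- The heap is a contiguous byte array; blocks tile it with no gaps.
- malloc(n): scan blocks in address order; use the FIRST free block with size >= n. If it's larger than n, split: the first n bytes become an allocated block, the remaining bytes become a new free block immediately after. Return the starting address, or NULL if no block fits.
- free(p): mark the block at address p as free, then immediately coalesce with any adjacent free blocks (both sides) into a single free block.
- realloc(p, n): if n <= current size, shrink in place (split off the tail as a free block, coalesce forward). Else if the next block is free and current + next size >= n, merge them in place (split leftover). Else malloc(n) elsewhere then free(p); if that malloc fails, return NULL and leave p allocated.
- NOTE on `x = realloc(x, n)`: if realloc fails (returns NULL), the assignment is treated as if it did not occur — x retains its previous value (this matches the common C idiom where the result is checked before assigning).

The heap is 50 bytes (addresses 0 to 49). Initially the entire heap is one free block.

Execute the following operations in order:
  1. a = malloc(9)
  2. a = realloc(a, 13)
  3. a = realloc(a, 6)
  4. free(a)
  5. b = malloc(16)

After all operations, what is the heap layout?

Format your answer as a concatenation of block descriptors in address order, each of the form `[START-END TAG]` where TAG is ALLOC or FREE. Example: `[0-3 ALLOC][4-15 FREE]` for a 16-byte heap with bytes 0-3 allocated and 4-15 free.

Answer: [0-15 ALLOC][16-49 FREE]

Derivation:
Op 1: a = malloc(9) -> a = 0; heap: [0-8 ALLOC][9-49 FREE]
Op 2: a = realloc(a, 13) -> a = 0; heap: [0-12 ALLOC][13-49 FREE]
Op 3: a = realloc(a, 6) -> a = 0; heap: [0-5 ALLOC][6-49 FREE]
Op 4: free(a) -> (freed a); heap: [0-49 FREE]
Op 5: b = malloc(16) -> b = 0; heap: [0-15 ALLOC][16-49 FREE]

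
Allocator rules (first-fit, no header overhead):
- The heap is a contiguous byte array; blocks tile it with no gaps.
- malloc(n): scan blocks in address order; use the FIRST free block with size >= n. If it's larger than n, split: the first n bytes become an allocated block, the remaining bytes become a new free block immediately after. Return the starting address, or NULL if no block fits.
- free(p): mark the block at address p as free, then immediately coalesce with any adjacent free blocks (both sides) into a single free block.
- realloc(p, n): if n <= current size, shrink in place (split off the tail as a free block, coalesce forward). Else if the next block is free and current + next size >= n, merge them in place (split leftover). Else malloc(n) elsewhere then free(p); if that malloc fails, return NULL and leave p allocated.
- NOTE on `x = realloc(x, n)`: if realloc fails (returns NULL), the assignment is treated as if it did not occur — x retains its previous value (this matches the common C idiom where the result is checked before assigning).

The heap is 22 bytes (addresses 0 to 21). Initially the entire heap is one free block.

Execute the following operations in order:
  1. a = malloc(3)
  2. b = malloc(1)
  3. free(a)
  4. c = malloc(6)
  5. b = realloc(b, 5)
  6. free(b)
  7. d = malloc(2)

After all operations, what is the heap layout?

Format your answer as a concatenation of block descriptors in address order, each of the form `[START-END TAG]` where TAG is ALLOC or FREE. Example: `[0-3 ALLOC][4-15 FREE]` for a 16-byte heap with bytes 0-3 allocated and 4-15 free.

Answer: [0-1 ALLOC][2-3 FREE][4-9 ALLOC][10-21 FREE]

Derivation:
Op 1: a = malloc(3) -> a = 0; heap: [0-2 ALLOC][3-21 FREE]
Op 2: b = malloc(1) -> b = 3; heap: [0-2 ALLOC][3-3 ALLOC][4-21 FREE]
Op 3: free(a) -> (freed a); heap: [0-2 FREE][3-3 ALLOC][4-21 FREE]
Op 4: c = malloc(6) -> c = 4; heap: [0-2 FREE][3-3 ALLOC][4-9 ALLOC][10-21 FREE]
Op 5: b = realloc(b, 5) -> b = 10; heap: [0-3 FREE][4-9 ALLOC][10-14 ALLOC][15-21 FREE]
Op 6: free(b) -> (freed b); heap: [0-3 FREE][4-9 ALLOC][10-21 FREE]
Op 7: d = malloc(2) -> d = 0; heap: [0-1 ALLOC][2-3 FREE][4-9 ALLOC][10-21 FREE]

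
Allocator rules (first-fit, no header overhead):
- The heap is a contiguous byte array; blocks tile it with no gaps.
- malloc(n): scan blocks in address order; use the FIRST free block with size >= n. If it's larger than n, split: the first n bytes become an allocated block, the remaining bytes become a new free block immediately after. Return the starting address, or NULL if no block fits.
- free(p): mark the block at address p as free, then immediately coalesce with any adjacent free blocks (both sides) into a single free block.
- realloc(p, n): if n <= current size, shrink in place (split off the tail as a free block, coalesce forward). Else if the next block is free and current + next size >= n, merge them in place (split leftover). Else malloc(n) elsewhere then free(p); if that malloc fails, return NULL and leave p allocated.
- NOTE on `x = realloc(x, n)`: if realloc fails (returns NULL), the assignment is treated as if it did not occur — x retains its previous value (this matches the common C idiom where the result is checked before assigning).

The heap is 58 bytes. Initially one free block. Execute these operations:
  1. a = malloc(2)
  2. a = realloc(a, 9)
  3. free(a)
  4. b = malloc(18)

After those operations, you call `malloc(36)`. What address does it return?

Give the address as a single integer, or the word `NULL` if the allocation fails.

Answer: 18

Derivation:
Op 1: a = malloc(2) -> a = 0; heap: [0-1 ALLOC][2-57 FREE]
Op 2: a = realloc(a, 9) -> a = 0; heap: [0-8 ALLOC][9-57 FREE]
Op 3: free(a) -> (freed a); heap: [0-57 FREE]
Op 4: b = malloc(18) -> b = 0; heap: [0-17 ALLOC][18-57 FREE]
malloc(36): first-fit scan over [0-17 ALLOC][18-57 FREE] -> 18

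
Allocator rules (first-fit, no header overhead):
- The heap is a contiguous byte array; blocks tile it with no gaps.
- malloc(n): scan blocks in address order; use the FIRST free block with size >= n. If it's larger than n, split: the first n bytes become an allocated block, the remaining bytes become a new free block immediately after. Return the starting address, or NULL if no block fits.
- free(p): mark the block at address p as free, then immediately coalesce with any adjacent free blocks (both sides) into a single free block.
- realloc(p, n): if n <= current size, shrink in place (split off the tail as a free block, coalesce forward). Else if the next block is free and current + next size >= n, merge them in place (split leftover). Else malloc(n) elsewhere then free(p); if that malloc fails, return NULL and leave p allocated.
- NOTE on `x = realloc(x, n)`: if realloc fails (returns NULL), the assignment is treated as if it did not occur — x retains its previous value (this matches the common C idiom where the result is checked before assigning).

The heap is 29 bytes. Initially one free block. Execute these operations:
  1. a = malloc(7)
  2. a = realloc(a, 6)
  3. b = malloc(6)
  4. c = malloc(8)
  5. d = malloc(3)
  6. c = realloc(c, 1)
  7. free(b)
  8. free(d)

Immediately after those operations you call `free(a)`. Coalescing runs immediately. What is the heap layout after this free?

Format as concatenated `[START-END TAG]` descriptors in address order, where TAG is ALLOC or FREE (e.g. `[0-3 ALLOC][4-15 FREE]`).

Op 1: a = malloc(7) -> a = 0; heap: [0-6 ALLOC][7-28 FREE]
Op 2: a = realloc(a, 6) -> a = 0; heap: [0-5 ALLOC][6-28 FREE]
Op 3: b = malloc(6) -> b = 6; heap: [0-5 ALLOC][6-11 ALLOC][12-28 FREE]
Op 4: c = malloc(8) -> c = 12; heap: [0-5 ALLOC][6-11 ALLOC][12-19 ALLOC][20-28 FREE]
Op 5: d = malloc(3) -> d = 20; heap: [0-5 ALLOC][6-11 ALLOC][12-19 ALLOC][20-22 ALLOC][23-28 FREE]
Op 6: c = realloc(c, 1) -> c = 12; heap: [0-5 ALLOC][6-11 ALLOC][12-12 ALLOC][13-19 FREE][20-22 ALLOC][23-28 FREE]
Op 7: free(b) -> (freed b); heap: [0-5 ALLOC][6-11 FREE][12-12 ALLOC][13-19 FREE][20-22 ALLOC][23-28 FREE]
Op 8: free(d) -> (freed d); heap: [0-5 ALLOC][6-11 FREE][12-12 ALLOC][13-28 FREE]
free(a): a = 0 -> block [0-5 ALLOC]; mark free, coalesce with adjacent free neighbors -> [0-11 FREE][12-12 ALLOC][13-28 FREE]

Answer: [0-11 FREE][12-12 ALLOC][13-28 FREE]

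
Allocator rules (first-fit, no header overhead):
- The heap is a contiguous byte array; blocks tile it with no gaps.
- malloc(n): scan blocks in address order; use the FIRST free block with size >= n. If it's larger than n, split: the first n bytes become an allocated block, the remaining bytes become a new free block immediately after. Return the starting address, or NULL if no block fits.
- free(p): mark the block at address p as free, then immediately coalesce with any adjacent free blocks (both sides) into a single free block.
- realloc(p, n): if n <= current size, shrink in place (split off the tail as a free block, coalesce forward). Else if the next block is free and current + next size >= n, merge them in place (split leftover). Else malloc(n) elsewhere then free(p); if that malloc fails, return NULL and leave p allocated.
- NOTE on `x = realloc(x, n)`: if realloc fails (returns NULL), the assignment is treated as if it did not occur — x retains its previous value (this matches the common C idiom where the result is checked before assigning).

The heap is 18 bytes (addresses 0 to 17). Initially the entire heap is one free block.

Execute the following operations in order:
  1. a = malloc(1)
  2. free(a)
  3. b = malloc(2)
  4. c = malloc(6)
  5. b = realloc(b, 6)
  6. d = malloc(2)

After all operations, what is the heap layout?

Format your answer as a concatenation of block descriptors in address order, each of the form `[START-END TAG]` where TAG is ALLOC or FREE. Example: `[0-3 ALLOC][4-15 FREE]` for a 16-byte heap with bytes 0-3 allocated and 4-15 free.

Answer: [0-1 ALLOC][2-7 ALLOC][8-13 ALLOC][14-17 FREE]

Derivation:
Op 1: a = malloc(1) -> a = 0; heap: [0-0 ALLOC][1-17 FREE]
Op 2: free(a) -> (freed a); heap: [0-17 FREE]
Op 3: b = malloc(2) -> b = 0; heap: [0-1 ALLOC][2-17 FREE]
Op 4: c = malloc(6) -> c = 2; heap: [0-1 ALLOC][2-7 ALLOC][8-17 FREE]
Op 5: b = realloc(b, 6) -> b = 8; heap: [0-1 FREE][2-7 ALLOC][8-13 ALLOC][14-17 FREE]
Op 6: d = malloc(2) -> d = 0; heap: [0-1 ALLOC][2-7 ALLOC][8-13 ALLOC][14-17 FREE]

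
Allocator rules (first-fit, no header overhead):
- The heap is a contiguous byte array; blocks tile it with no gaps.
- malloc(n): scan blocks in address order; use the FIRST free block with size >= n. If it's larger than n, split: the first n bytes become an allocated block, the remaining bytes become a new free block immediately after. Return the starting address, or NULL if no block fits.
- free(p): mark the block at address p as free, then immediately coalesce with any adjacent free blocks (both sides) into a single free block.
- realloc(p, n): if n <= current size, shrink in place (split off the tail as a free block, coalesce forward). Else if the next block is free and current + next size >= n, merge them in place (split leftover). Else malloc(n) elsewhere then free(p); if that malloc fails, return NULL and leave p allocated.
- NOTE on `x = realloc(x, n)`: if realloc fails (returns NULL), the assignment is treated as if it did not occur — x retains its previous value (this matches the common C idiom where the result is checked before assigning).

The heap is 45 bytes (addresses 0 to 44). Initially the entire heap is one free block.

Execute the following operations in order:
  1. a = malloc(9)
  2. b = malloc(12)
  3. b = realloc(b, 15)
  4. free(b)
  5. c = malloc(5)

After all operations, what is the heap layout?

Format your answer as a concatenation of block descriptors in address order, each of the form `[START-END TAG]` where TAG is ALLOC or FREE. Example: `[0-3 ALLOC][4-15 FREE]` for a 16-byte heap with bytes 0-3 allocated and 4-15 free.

Answer: [0-8 ALLOC][9-13 ALLOC][14-44 FREE]

Derivation:
Op 1: a = malloc(9) -> a = 0; heap: [0-8 ALLOC][9-44 FREE]
Op 2: b = malloc(12) -> b = 9; heap: [0-8 ALLOC][9-20 ALLOC][21-44 FREE]
Op 3: b = realloc(b, 15) -> b = 9; heap: [0-8 ALLOC][9-23 ALLOC][24-44 FREE]
Op 4: free(b) -> (freed b); heap: [0-8 ALLOC][9-44 FREE]
Op 5: c = malloc(5) -> c = 9; heap: [0-8 ALLOC][9-13 ALLOC][14-44 FREE]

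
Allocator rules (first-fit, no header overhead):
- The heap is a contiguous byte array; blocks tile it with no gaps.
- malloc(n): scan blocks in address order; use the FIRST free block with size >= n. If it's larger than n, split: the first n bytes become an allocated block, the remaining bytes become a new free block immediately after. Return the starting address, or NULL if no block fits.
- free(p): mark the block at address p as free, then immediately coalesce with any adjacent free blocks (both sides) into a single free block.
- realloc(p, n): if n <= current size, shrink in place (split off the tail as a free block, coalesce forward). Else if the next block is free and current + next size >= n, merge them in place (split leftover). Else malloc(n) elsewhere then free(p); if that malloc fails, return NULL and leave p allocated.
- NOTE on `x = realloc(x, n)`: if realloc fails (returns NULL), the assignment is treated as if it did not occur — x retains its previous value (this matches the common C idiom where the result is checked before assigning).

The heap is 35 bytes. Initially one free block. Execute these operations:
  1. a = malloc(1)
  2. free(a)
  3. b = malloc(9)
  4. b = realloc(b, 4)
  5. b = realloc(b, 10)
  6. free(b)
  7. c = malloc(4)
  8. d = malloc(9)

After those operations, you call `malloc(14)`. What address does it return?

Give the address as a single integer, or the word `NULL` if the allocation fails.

Op 1: a = malloc(1) -> a = 0; heap: [0-0 ALLOC][1-34 FREE]
Op 2: free(a) -> (freed a); heap: [0-34 FREE]
Op 3: b = malloc(9) -> b = 0; heap: [0-8 ALLOC][9-34 FREE]
Op 4: b = realloc(b, 4) -> b = 0; heap: [0-3 ALLOC][4-34 FREE]
Op 5: b = realloc(b, 10) -> b = 0; heap: [0-9 ALLOC][10-34 FREE]
Op 6: free(b) -> (freed b); heap: [0-34 FREE]
Op 7: c = malloc(4) -> c = 0; heap: [0-3 ALLOC][4-34 FREE]
Op 8: d = malloc(9) -> d = 4; heap: [0-3 ALLOC][4-12 ALLOC][13-34 FREE]
malloc(14): first-fit scan over [0-3 ALLOC][4-12 ALLOC][13-34 FREE] -> 13

Answer: 13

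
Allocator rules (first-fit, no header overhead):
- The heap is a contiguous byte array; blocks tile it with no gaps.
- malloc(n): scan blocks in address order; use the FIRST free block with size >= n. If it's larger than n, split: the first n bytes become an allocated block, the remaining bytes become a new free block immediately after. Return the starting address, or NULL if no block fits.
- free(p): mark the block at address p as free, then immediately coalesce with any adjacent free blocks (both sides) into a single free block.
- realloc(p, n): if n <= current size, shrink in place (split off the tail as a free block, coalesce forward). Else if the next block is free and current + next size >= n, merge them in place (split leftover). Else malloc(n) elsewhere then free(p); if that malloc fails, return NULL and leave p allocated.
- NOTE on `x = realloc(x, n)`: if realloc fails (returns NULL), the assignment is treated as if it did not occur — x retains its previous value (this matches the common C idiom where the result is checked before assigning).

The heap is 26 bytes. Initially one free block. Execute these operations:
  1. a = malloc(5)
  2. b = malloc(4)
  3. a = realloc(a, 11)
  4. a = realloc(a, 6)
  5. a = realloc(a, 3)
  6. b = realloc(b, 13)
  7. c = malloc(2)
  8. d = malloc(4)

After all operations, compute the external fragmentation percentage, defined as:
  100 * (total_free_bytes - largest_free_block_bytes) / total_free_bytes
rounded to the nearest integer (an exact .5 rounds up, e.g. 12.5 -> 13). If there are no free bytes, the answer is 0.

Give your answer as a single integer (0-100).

Op 1: a = malloc(5) -> a = 0; heap: [0-4 ALLOC][5-25 FREE]
Op 2: b = malloc(4) -> b = 5; heap: [0-4 ALLOC][5-8 ALLOC][9-25 FREE]
Op 3: a = realloc(a, 11) -> a = 9; heap: [0-4 FREE][5-8 ALLOC][9-19 ALLOC][20-25 FREE]
Op 4: a = realloc(a, 6) -> a = 9; heap: [0-4 FREE][5-8 ALLOC][9-14 ALLOC][15-25 FREE]
Op 5: a = realloc(a, 3) -> a = 9; heap: [0-4 FREE][5-8 ALLOC][9-11 ALLOC][12-25 FREE]
Op 6: b = realloc(b, 13) -> b = 12; heap: [0-8 FREE][9-11 ALLOC][12-24 ALLOC][25-25 FREE]
Op 7: c = malloc(2) -> c = 0; heap: [0-1 ALLOC][2-8 FREE][9-11 ALLOC][12-24 ALLOC][25-25 FREE]
Op 8: d = malloc(4) -> d = 2; heap: [0-1 ALLOC][2-5 ALLOC][6-8 FREE][9-11 ALLOC][12-24 ALLOC][25-25 FREE]
Free blocks: [3 1] total_free=4 largest=3 -> 100*(4-3)/4 = 100/4 = 25

Answer: 25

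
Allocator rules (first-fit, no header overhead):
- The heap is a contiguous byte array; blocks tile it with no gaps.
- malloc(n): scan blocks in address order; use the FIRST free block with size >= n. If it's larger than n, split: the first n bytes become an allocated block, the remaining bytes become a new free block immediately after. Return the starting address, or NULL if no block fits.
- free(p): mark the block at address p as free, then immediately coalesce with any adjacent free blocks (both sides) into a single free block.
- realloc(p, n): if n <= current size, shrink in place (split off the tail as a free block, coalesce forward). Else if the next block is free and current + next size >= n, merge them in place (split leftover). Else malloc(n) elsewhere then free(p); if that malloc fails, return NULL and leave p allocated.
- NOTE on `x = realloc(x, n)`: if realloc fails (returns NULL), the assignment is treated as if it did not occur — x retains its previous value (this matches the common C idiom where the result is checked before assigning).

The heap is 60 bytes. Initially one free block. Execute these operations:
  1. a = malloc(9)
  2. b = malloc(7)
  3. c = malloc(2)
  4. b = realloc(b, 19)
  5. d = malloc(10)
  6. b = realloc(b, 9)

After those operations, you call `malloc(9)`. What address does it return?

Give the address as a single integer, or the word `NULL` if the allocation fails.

Answer: 27

Derivation:
Op 1: a = malloc(9) -> a = 0; heap: [0-8 ALLOC][9-59 FREE]
Op 2: b = malloc(7) -> b = 9; heap: [0-8 ALLOC][9-15 ALLOC][16-59 FREE]
Op 3: c = malloc(2) -> c = 16; heap: [0-8 ALLOC][9-15 ALLOC][16-17 ALLOC][18-59 FREE]
Op 4: b = realloc(b, 19) -> b = 18; heap: [0-8 ALLOC][9-15 FREE][16-17 ALLOC][18-36 ALLOC][37-59 FREE]
Op 5: d = malloc(10) -> d = 37; heap: [0-8 ALLOC][9-15 FREE][16-17 ALLOC][18-36 ALLOC][37-46 ALLOC][47-59 FREE]
Op 6: b = realloc(b, 9) -> b = 18; heap: [0-8 ALLOC][9-15 FREE][16-17 ALLOC][18-26 ALLOC][27-36 FREE][37-46 ALLOC][47-59 FREE]
malloc(9): first-fit scan over [0-8 ALLOC][9-15 FREE][16-17 ALLOC][18-26 ALLOC][27-36 FREE][37-46 ALLOC][47-59 FREE] -> 27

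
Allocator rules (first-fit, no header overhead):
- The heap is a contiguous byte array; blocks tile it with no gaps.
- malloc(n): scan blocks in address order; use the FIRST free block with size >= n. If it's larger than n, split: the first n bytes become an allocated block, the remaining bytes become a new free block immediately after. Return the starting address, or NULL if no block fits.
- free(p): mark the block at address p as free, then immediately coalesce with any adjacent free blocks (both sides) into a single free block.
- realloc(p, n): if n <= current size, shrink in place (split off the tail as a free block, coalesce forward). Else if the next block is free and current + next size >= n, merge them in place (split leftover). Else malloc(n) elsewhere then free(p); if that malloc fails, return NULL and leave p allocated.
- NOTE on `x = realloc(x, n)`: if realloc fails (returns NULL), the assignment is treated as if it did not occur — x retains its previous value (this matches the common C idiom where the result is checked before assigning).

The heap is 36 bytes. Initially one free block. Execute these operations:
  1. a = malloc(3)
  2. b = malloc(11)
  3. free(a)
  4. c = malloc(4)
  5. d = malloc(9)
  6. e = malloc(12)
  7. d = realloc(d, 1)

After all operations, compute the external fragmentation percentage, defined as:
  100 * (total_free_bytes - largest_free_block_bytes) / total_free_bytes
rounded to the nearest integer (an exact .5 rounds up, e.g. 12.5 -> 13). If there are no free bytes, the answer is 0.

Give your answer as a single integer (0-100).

Op 1: a = malloc(3) -> a = 0; heap: [0-2 ALLOC][3-35 FREE]
Op 2: b = malloc(11) -> b = 3; heap: [0-2 ALLOC][3-13 ALLOC][14-35 FREE]
Op 3: free(a) -> (freed a); heap: [0-2 FREE][3-13 ALLOC][14-35 FREE]
Op 4: c = malloc(4) -> c = 14; heap: [0-2 FREE][3-13 ALLOC][14-17 ALLOC][18-35 FREE]
Op 5: d = malloc(9) -> d = 18; heap: [0-2 FREE][3-13 ALLOC][14-17 ALLOC][18-26 ALLOC][27-35 FREE]
Op 6: e = malloc(12) -> e = NULL; heap: [0-2 FREE][3-13 ALLOC][14-17 ALLOC][18-26 ALLOC][27-35 FREE]
Op 7: d = realloc(d, 1) -> d = 18; heap: [0-2 FREE][3-13 ALLOC][14-17 ALLOC][18-18 ALLOC][19-35 FREE]
Free blocks: [3 17] total_free=20 largest=17 -> 100*(20-17)/20 = 300/20 = 15

Answer: 15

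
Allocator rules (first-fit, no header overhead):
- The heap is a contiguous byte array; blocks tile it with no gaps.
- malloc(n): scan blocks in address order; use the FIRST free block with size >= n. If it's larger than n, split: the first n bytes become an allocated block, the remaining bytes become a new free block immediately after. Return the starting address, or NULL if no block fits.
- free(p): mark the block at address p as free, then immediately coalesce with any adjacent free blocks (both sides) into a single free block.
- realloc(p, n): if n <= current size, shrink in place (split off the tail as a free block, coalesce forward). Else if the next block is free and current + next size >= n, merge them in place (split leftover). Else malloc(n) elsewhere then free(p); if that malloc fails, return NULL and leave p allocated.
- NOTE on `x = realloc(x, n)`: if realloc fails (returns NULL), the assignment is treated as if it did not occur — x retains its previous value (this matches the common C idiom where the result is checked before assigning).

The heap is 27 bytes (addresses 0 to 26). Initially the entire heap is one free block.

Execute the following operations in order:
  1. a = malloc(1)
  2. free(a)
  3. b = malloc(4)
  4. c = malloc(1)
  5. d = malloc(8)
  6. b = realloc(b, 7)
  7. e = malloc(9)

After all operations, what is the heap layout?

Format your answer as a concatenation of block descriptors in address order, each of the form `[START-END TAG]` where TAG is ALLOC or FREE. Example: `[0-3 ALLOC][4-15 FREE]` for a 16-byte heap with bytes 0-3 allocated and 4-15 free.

Op 1: a = malloc(1) -> a = 0; heap: [0-0 ALLOC][1-26 FREE]
Op 2: free(a) -> (freed a); heap: [0-26 FREE]
Op 3: b = malloc(4) -> b = 0; heap: [0-3 ALLOC][4-26 FREE]
Op 4: c = malloc(1) -> c = 4; heap: [0-3 ALLOC][4-4 ALLOC][5-26 FREE]
Op 5: d = malloc(8) -> d = 5; heap: [0-3 ALLOC][4-4 ALLOC][5-12 ALLOC][13-26 FREE]
Op 6: b = realloc(b, 7) -> b = 13; heap: [0-3 FREE][4-4 ALLOC][5-12 ALLOC][13-19 ALLOC][20-26 FREE]
Op 7: e = malloc(9) -> e = NULL; heap: [0-3 FREE][4-4 ALLOC][5-12 ALLOC][13-19 ALLOC][20-26 FREE]

Answer: [0-3 FREE][4-4 ALLOC][5-12 ALLOC][13-19 ALLOC][20-26 FREE]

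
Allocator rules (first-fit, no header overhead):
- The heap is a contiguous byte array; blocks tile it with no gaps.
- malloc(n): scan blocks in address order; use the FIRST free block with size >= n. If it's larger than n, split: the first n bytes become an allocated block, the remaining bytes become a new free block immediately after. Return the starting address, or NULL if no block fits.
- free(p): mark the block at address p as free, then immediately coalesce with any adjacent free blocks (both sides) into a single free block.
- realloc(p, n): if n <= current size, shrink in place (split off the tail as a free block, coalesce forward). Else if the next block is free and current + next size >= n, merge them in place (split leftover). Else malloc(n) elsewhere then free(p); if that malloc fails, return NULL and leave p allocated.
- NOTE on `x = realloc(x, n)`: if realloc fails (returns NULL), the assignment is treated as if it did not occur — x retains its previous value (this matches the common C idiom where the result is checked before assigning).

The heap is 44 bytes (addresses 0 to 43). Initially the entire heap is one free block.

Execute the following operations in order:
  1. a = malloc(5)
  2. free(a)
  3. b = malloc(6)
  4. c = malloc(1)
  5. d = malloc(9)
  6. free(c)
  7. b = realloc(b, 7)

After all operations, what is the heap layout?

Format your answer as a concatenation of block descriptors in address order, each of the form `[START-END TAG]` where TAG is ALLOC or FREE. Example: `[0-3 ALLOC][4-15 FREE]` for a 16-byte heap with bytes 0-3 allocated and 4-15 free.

Answer: [0-6 ALLOC][7-15 ALLOC][16-43 FREE]

Derivation:
Op 1: a = malloc(5) -> a = 0; heap: [0-4 ALLOC][5-43 FREE]
Op 2: free(a) -> (freed a); heap: [0-43 FREE]
Op 3: b = malloc(6) -> b = 0; heap: [0-5 ALLOC][6-43 FREE]
Op 4: c = malloc(1) -> c = 6; heap: [0-5 ALLOC][6-6 ALLOC][7-43 FREE]
Op 5: d = malloc(9) -> d = 7; heap: [0-5 ALLOC][6-6 ALLOC][7-15 ALLOC][16-43 FREE]
Op 6: free(c) -> (freed c); heap: [0-5 ALLOC][6-6 FREE][7-15 ALLOC][16-43 FREE]
Op 7: b = realloc(b, 7) -> b = 0; heap: [0-6 ALLOC][7-15 ALLOC][16-43 FREE]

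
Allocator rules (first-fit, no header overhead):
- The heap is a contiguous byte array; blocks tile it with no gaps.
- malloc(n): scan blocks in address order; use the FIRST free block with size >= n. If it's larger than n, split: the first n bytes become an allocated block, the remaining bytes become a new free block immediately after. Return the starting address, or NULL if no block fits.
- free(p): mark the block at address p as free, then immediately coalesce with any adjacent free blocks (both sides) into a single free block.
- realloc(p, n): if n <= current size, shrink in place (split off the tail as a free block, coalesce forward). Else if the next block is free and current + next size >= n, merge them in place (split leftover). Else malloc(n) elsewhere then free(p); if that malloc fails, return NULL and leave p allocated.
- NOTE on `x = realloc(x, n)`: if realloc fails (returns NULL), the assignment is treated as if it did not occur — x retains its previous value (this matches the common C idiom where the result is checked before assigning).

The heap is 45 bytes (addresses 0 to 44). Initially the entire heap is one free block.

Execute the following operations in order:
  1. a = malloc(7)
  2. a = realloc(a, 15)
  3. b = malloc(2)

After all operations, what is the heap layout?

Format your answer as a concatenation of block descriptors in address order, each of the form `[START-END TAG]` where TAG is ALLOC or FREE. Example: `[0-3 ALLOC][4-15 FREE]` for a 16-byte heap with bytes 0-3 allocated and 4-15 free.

Answer: [0-14 ALLOC][15-16 ALLOC][17-44 FREE]

Derivation:
Op 1: a = malloc(7) -> a = 0; heap: [0-6 ALLOC][7-44 FREE]
Op 2: a = realloc(a, 15) -> a = 0; heap: [0-14 ALLOC][15-44 FREE]
Op 3: b = malloc(2) -> b = 15; heap: [0-14 ALLOC][15-16 ALLOC][17-44 FREE]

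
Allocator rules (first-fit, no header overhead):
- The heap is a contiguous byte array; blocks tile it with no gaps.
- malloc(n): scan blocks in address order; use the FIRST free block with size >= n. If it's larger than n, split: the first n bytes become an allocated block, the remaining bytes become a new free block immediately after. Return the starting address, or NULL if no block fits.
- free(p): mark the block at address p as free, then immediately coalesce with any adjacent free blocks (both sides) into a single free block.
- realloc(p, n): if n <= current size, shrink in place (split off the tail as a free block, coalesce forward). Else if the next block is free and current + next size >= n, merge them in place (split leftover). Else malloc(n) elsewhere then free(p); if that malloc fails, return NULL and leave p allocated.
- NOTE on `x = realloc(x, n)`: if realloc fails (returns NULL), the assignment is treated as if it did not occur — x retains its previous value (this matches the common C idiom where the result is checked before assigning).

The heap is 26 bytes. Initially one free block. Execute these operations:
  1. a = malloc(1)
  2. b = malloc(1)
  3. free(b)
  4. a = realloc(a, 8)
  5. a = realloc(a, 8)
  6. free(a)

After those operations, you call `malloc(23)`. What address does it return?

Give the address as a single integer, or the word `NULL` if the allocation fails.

Answer: 0

Derivation:
Op 1: a = malloc(1) -> a = 0; heap: [0-0 ALLOC][1-25 FREE]
Op 2: b = malloc(1) -> b = 1; heap: [0-0 ALLOC][1-1 ALLOC][2-25 FREE]
Op 3: free(b) -> (freed b); heap: [0-0 ALLOC][1-25 FREE]
Op 4: a = realloc(a, 8) -> a = 0; heap: [0-7 ALLOC][8-25 FREE]
Op 5: a = realloc(a, 8) -> a = 0; heap: [0-7 ALLOC][8-25 FREE]
Op 6: free(a) -> (freed a); heap: [0-25 FREE]
malloc(23): first-fit scan over [0-25 FREE] -> 0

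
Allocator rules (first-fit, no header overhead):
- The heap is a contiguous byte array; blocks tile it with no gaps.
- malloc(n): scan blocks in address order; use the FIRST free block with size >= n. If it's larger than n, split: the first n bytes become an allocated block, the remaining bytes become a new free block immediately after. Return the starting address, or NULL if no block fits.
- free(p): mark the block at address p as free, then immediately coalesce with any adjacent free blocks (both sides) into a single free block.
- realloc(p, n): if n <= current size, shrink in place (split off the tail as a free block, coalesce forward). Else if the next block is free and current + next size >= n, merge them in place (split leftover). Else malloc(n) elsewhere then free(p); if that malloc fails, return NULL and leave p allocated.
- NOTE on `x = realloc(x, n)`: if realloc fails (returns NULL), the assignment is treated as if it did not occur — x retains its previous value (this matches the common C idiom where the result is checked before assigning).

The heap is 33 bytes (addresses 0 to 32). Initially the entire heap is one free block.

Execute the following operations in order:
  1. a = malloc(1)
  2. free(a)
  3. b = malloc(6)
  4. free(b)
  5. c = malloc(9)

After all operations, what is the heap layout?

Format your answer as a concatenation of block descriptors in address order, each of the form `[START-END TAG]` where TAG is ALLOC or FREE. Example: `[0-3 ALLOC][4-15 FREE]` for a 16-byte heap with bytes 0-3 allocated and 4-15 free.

Answer: [0-8 ALLOC][9-32 FREE]

Derivation:
Op 1: a = malloc(1) -> a = 0; heap: [0-0 ALLOC][1-32 FREE]
Op 2: free(a) -> (freed a); heap: [0-32 FREE]
Op 3: b = malloc(6) -> b = 0; heap: [0-5 ALLOC][6-32 FREE]
Op 4: free(b) -> (freed b); heap: [0-32 FREE]
Op 5: c = malloc(9) -> c = 0; heap: [0-8 ALLOC][9-32 FREE]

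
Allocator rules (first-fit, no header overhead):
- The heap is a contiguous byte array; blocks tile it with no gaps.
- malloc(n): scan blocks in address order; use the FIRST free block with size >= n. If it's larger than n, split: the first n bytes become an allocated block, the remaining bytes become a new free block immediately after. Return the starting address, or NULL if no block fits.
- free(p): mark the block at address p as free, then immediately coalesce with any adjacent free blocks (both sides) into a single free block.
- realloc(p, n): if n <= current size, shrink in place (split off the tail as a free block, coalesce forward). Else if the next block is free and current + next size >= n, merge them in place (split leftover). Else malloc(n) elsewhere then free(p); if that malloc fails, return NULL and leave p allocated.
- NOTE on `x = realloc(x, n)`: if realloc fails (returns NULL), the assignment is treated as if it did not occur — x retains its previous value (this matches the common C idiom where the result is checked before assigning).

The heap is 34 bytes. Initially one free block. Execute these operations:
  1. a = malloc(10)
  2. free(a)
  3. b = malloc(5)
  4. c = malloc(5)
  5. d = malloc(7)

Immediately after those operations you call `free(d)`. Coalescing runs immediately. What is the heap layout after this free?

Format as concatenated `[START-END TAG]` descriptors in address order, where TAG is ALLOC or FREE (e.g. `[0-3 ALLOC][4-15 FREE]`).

Op 1: a = malloc(10) -> a = 0; heap: [0-9 ALLOC][10-33 FREE]
Op 2: free(a) -> (freed a); heap: [0-33 FREE]
Op 3: b = malloc(5) -> b = 0; heap: [0-4 ALLOC][5-33 FREE]
Op 4: c = malloc(5) -> c = 5; heap: [0-4 ALLOC][5-9 ALLOC][10-33 FREE]
Op 5: d = malloc(7) -> d = 10; heap: [0-4 ALLOC][5-9 ALLOC][10-16 ALLOC][17-33 FREE]
free(d): d = 10 -> block [10-16 ALLOC]; mark free, coalesce with adjacent free neighbors -> [0-4 ALLOC][5-9 ALLOC][10-33 FREE]

Answer: [0-4 ALLOC][5-9 ALLOC][10-33 FREE]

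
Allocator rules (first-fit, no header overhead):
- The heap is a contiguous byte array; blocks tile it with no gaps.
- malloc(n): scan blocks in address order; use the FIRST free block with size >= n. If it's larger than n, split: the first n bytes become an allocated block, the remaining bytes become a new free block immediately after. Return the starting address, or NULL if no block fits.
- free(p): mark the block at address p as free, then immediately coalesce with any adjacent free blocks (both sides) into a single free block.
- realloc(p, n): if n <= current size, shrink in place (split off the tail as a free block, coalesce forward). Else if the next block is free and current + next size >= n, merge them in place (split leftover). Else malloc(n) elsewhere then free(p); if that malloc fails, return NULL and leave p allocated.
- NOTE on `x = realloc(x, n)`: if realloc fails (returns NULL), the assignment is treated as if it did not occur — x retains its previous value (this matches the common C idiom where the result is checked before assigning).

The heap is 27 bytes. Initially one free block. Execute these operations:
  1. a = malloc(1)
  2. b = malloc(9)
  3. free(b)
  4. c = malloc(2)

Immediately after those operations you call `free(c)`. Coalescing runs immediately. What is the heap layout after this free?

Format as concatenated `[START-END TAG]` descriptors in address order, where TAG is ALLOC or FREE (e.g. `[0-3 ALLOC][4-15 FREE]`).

Answer: [0-0 ALLOC][1-26 FREE]

Derivation:
Op 1: a = malloc(1) -> a = 0; heap: [0-0 ALLOC][1-26 FREE]
Op 2: b = malloc(9) -> b = 1; heap: [0-0 ALLOC][1-9 ALLOC][10-26 FREE]
Op 3: free(b) -> (freed b); heap: [0-0 ALLOC][1-26 FREE]
Op 4: c = malloc(2) -> c = 1; heap: [0-0 ALLOC][1-2 ALLOC][3-26 FREE]
free(c): c = 1 -> block [1-2 ALLOC]; mark free, coalesce with adjacent free neighbors -> [0-0 ALLOC][1-26 FREE]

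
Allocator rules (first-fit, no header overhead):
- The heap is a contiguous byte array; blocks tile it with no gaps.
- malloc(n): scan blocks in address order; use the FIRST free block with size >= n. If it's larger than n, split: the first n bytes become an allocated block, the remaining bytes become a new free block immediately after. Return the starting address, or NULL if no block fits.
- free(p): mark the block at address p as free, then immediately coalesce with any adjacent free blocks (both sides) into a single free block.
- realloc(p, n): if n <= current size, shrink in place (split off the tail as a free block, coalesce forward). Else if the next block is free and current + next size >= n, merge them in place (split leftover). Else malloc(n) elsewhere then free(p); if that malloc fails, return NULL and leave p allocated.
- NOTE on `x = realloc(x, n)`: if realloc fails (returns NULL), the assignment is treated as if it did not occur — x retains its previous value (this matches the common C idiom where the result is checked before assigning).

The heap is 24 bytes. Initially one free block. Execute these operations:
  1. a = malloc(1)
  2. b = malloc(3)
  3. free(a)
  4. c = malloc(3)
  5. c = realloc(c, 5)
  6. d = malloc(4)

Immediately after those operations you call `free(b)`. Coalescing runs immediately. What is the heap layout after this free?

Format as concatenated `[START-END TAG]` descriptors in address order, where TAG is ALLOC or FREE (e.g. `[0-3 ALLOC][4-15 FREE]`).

Answer: [0-3 FREE][4-8 ALLOC][9-12 ALLOC][13-23 FREE]

Derivation:
Op 1: a = malloc(1) -> a = 0; heap: [0-0 ALLOC][1-23 FREE]
Op 2: b = malloc(3) -> b = 1; heap: [0-0 ALLOC][1-3 ALLOC][4-23 FREE]
Op 3: free(a) -> (freed a); heap: [0-0 FREE][1-3 ALLOC][4-23 FREE]
Op 4: c = malloc(3) -> c = 4; heap: [0-0 FREE][1-3 ALLOC][4-6 ALLOC][7-23 FREE]
Op 5: c = realloc(c, 5) -> c = 4; heap: [0-0 FREE][1-3 ALLOC][4-8 ALLOC][9-23 FREE]
Op 6: d = malloc(4) -> d = 9; heap: [0-0 FREE][1-3 ALLOC][4-8 ALLOC][9-12 ALLOC][13-23 FREE]
free(b): b = 1 -> block [1-3 ALLOC]; mark free, coalesce with adjacent free neighbors -> [0-3 FREE][4-8 ALLOC][9-12 ALLOC][13-23 FREE]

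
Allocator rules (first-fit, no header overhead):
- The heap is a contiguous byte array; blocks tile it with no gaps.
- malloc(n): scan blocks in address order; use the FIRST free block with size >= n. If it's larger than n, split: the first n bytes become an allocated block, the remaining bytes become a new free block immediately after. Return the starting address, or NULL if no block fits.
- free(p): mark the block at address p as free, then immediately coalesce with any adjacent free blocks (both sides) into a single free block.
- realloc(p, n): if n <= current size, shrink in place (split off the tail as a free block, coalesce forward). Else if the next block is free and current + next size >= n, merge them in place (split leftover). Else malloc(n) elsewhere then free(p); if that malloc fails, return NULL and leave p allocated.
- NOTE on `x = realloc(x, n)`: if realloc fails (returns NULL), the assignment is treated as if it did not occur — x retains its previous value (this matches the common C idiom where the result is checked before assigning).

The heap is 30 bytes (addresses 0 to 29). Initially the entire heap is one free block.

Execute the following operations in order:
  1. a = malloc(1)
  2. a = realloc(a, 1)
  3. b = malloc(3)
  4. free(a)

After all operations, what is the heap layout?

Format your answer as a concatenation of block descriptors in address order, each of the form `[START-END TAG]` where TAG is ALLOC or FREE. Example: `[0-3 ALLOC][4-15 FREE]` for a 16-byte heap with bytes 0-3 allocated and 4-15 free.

Answer: [0-0 FREE][1-3 ALLOC][4-29 FREE]

Derivation:
Op 1: a = malloc(1) -> a = 0; heap: [0-0 ALLOC][1-29 FREE]
Op 2: a = realloc(a, 1) -> a = 0; heap: [0-0 ALLOC][1-29 FREE]
Op 3: b = malloc(3) -> b = 1; heap: [0-0 ALLOC][1-3 ALLOC][4-29 FREE]
Op 4: free(a) -> (freed a); heap: [0-0 FREE][1-3 ALLOC][4-29 FREE]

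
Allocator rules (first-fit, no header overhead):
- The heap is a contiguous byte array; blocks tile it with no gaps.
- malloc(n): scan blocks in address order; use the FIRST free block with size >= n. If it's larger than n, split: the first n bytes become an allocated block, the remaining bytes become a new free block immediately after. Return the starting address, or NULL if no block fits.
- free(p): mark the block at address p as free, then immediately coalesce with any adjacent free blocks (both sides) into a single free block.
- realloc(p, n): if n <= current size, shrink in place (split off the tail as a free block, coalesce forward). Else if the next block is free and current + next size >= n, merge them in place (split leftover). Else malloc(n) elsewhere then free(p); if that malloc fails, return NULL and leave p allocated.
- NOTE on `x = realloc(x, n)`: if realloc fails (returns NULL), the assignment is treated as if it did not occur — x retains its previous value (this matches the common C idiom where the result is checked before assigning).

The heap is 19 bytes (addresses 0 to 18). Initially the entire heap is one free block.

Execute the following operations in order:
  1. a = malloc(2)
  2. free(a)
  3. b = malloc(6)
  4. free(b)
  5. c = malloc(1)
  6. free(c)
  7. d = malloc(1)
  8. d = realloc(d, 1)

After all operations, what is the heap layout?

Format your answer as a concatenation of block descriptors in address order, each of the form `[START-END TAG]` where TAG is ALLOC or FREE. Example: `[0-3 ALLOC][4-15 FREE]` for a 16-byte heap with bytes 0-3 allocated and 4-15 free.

Op 1: a = malloc(2) -> a = 0; heap: [0-1 ALLOC][2-18 FREE]
Op 2: free(a) -> (freed a); heap: [0-18 FREE]
Op 3: b = malloc(6) -> b = 0; heap: [0-5 ALLOC][6-18 FREE]
Op 4: free(b) -> (freed b); heap: [0-18 FREE]
Op 5: c = malloc(1) -> c = 0; heap: [0-0 ALLOC][1-18 FREE]
Op 6: free(c) -> (freed c); heap: [0-18 FREE]
Op 7: d = malloc(1) -> d = 0; heap: [0-0 ALLOC][1-18 FREE]
Op 8: d = realloc(d, 1) -> d = 0; heap: [0-0 ALLOC][1-18 FREE]

Answer: [0-0 ALLOC][1-18 FREE]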